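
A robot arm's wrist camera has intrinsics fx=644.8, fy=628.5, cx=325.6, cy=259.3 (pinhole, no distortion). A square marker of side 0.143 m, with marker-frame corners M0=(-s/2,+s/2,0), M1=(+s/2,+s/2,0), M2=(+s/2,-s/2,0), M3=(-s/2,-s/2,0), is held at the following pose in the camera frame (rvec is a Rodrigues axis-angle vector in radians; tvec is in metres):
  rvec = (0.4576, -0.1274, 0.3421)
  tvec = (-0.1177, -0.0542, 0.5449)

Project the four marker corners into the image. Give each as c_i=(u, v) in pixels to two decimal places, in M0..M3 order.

c0=(84.27, 242.36) c1=(242.37, 288.17) c2=(294.29, 148.57) c3=(120.58, 89.58)

Intrinsics K: fx=644.8, fy=628.5, cx=325.6, cy=259.3
Marker side s = 0.143 m; corners in marker frame (Z=0):
  M0 = (-0.0715, +0.0715, 0)
  M1 = (+0.0715, +0.0715, 0)
  M2 = (+0.0715, -0.0715, 0)
  M3 = (-0.0715, -0.0715, 0)
rvec = (0.4576, -0.1274, 0.3421), |rvec| = θ = 0.58537 rad = 33.539°
Rodrigues: sinθ=0.55251, 1−cosθ=0.16649; R = I + sinθ·[k]× + (1−cosθ)·[k]×²:
    [+0.93525 -0.35122 -0.04419]
    [+0.29457 +0.84139 -0.45309]
    [+0.19631 +0.41073 +0.89037]
t = (-0.1177, -0.0542, 0.5449) m
M0: Pc = R·M0+t = (-0.20968, -0.01510, +0.56023); u = 644.8·(-0.20968)/0.56023 + 325.6 = 84.2651, v = 628.5·(-0.01510)/0.56023 + 259.3 = 242.3576
M1: Pc = R·M1+t = (-0.07594, +0.02702, +0.58830); u = 644.8·(-0.07594)/0.58830 + 325.6 = 242.3651, v = 628.5·(+0.02702)/0.58830 + 259.3 = 288.1675
M2: Pc = R·M2+t = (-0.02572, -0.09330, +0.52957); u = 644.8·(-0.02572)/0.52957 + 325.6 = 294.2867, v = 628.5·(-0.09330)/0.52957 + 259.3 = 148.5726
M3: Pc = R·M3+t = (-0.15946, -0.13542, +0.50150); u = 644.8·(-0.15946)/0.50150 + 325.6 = 120.5765, v = 628.5·(-0.13542)/0.50150 + 259.3 = 89.5834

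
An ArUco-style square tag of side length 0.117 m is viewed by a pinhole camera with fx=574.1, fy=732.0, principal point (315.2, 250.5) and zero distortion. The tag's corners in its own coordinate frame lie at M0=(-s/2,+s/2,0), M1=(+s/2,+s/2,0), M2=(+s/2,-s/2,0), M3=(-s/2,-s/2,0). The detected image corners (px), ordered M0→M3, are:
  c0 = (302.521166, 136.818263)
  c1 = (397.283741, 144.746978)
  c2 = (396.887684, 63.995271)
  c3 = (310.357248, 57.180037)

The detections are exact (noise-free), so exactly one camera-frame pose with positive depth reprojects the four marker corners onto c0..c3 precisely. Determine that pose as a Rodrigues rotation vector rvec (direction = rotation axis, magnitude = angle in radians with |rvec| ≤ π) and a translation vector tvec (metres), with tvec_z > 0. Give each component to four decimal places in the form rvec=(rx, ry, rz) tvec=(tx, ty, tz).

rvec=(-0.6167, 0.0120, 0.0794) tvec=(0.0472, -0.1537, 0.7419)

Intrinsics K: fx=574.1, fy=732.0, cx=315.2, cy=250.5
Marker side s = 0.117 m; corners in marker frame (Z=0):
  M0 = (-0.0585, +0.0585, 0)
  M1 = (+0.0585, +0.0585, 0)
  M2 = (+0.0585, -0.0585, 0)
  M3 = (-0.0585, -0.0585, 0)
Detected image corners:
  c0 = (302.521166, 136.818263) px
  c1 = (397.283741, 144.746978) px
  c2 = (396.887684, 63.995271) px
  c3 = (310.357248, 57.180037) px
Planar DLT: solve 8×8 A·h = b for H (H[2,2]=1):
  H  [+756.57239 -305.61189 +351.72214]
  H  [+58.04527 +607.06697 +98.84969]
  H  [-0.04714 -0.77814 +1.00000]
B = K⁻¹H; ‖b₁‖=1.347932, ‖b₂‖=1.347932; λ = 2/(‖b₁‖+‖b₂‖) = 0.741877, sign → tz>0 ⇒ λ=+0.741877
r₁ = λ·B[:,0] = (+0.99688,+0.07080,-0.03497); r₂ = λ·B[:,1] = (-0.07798,+0.81281,-0.57728)
r₃ = r₁×r₂ = (-0.01244,+0.57821,+0.81579); SVD([r₁ r₂ r₃]) → R = UVᵀ:
  R  [+0.99688 -0.07798 -0.01244]
  R  [+0.07080 +0.81281 +0.57821]
  R  [-0.03497 -0.57728 +0.81579]
t = (+0.04720, -0.15370, +0.74188) m
tr R = 2.625484; θ = arccos((tr R − 1)/2) = 0.621953 rad = 35.635°
axis k = ((R−Rᵀ)₃₂, (R−Rᵀ)₁₃, (R−Rᵀ)₂₁) / (2 sinθ) = (-0.991627, +0.019335, +0.127676)
rvec = θ·k = (-0.616746, +0.012025, +0.079409)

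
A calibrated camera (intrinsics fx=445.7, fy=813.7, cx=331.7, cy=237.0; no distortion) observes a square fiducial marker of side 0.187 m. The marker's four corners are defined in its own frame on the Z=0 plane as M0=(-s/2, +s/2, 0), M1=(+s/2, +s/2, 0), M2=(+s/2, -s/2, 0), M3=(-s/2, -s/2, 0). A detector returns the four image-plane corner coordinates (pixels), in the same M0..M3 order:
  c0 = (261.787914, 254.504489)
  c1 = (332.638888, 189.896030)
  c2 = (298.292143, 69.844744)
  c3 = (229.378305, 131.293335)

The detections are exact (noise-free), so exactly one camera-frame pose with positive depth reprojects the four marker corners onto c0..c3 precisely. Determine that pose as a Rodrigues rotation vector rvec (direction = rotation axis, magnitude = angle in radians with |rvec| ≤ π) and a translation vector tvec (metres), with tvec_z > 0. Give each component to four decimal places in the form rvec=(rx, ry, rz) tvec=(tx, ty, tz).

rvec=(-0.1947, -0.0090, -0.4694) tvec=(-0.1233, -0.1011, 1.0715)

Intrinsics K: fx=445.7, fy=813.7, cx=331.7, cy=237.0
Marker side s = 0.187 m; corners in marker frame (Z=0):
  M0 = (-0.0935, +0.0935, 0)
  M1 = (+0.0935, +0.0935, 0)
  M2 = (+0.0935, -0.0935, 0)
  M3 = (-0.0935, -0.0935, 0)
Detected image corners:
  c0 = (261.787914, 254.504489) px
  c1 = (332.638888, 189.896030) px
  c2 = (298.292143, 69.844744) px
  c3 = (229.378305, 131.293335) px
Planar DLT: solve 8×8 A·h = b for H (H[2,2]=1):
  H  [+387.58622 +130.26251 +280.41855]
  H  [-328.87999 +622.63434 +160.25982]
  H  [+0.04979 -0.17202 +1.00000]
B = K⁻¹H; ‖b₁‖=0.933234, ‖b₂‖=0.933234; λ = 2/(‖b₁‖+‖b₂‖) = 1.071543, sign → tz>0 ⇒ λ=+1.071543
r₁ = λ·B[:,0] = (+0.89212,-0.44863,+0.05335); r₂ = λ·B[:,1] = (+0.45035,+0.87362,-0.18432)
r₃ = r₁×r₂ = (+0.03609,+0.18846,+0.98142); SVD([r₁ r₂ r₃]) → R = UVᵀ:
  R  [+0.89212 +0.45035 +0.03609]
  R  [-0.44863 +0.87362 +0.18846]
  R  [+0.05335 -0.18432 +0.98142]
t = (-0.12329, -0.10106, +1.07154) m
tr R = 2.747158; θ = arccos((tr R − 1)/2) = 0.508288 rad = 29.123°
axis k = ((R−Rᵀ)₃₂, (R−Rᵀ)₁₃, (R−Rᵀ)₂₁) / (2 sinθ) = (-0.382987, -0.017737, -0.923584)
rvec = θ·k = (-0.194668, -0.009016, -0.469447)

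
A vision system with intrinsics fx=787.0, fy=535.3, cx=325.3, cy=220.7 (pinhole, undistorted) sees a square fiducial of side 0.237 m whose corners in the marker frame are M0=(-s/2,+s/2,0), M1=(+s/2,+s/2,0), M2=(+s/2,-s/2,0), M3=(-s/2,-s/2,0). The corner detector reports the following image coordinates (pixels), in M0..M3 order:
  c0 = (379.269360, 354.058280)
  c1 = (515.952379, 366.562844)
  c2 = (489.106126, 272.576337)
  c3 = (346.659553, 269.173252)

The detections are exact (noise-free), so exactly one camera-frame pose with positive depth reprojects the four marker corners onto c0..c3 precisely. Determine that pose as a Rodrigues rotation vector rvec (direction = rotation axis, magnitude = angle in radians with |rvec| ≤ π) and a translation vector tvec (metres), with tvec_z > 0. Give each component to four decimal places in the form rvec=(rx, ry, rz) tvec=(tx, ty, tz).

Intrinsics K: fx=787.0, fy=535.3, cx=325.3, cy=220.7
Marker side s = 0.237 m; corners in marker frame (Z=0):
  M0 = (-0.1185, +0.1185, 0)
  M1 = (+0.1185, +0.1185, 0)
  M2 = (+0.1185, -0.1185, 0)
  M3 = (-0.1185, -0.1185, 0)
Detected image corners:
  c0 = (379.269360, 354.058280) px
  c1 = (515.952379, 366.562844) px
  c2 = (489.106126, 272.576337) px
  c3 = (346.659553, 269.173252) px
Planar DLT: solve 8×8 A·h = b for H (H[2,2]=1):
  H  [+392.24991 +243.29344 +429.47401]
  H  [-108.93738 +461.80951 +316.81417]
  H  [-0.45348 +0.27084 +1.00000]
B = K⁻¹H; ‖b₁‖=0.822380, ‖b₂‖=0.822380; λ = 2/(‖b₁‖+‖b₂‖) = 1.215983, sign → tz>0 ⇒ λ=+1.215983
r₁ = λ·B[:,0] = (+0.83398,-0.02011,-0.55142); r₂ = λ·B[:,1] = (+0.23978,+0.91326,+0.32934)
r₃ = r₁×r₂ = (+0.49697,-0.40688,+0.76647); SVD([r₁ r₂ r₃]) → R = UVᵀ:
  R  [+0.83398 +0.23978 +0.49697]
  R  [-0.02011 +0.91326 -0.40688]
  R  [-0.55142 +0.32934 +0.76647]
t = (+0.16096, +0.21833, +1.21598) m
tr R = 2.513712; θ = arccos((tr R − 1)/2) = 0.712307 rad = 40.812°
axis k = ((R−Rᵀ)₃₂, (R−Rᵀ)₁₃, (R−Rᵀ)₂₁) / (2 sinθ) = (+0.563219, +0.802031, -0.198824)
rvec = θ·k = (+0.401185, +0.571292, -0.141624)

rvec=(0.4012, 0.5713, -0.1416) tvec=(0.1610, 0.2183, 1.2160)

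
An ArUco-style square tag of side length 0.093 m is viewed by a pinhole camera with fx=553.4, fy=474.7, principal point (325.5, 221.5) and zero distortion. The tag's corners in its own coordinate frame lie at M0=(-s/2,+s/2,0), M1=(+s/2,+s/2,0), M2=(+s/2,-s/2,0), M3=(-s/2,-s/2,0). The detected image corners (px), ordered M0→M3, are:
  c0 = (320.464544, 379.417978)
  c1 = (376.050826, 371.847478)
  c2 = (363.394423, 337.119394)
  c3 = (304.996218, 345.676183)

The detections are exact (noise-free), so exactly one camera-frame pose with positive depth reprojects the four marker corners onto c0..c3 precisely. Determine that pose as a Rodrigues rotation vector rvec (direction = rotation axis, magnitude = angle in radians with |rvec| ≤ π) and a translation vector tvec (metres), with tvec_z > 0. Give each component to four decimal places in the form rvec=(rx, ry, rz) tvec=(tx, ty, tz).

Intrinsics K: fx=553.4, fy=474.7, cx=325.5, cy=221.5
Marker side s = 0.093 m; corners in marker frame (Z=0):
  M0 = (-0.0465, +0.0465, 0)
  M1 = (+0.0465, +0.0465, 0)
  M2 = (+0.0465, -0.0465, 0)
  M3 = (-0.0465, -0.0465, 0)
Detected image corners:
  c0 = (320.464544, 379.417978) px
  c1 = (376.050826, 371.847478) px
  c2 = (363.394423, 337.119394) px
  c3 = (304.996218, 345.676183) px
Planar DLT: solve 8×8 A·h = b for H (H[2,2]=1):
  H  [+552.81495 +347.06594 +341.18260]
  H  [-149.18585 +573.72669 +359.00459]
  H  [-0.17467 +0.57362 +1.00000]
B = K⁻¹H; ‖b₁‖=1.139469, ‖b₂‖=1.139469; λ = 2/(‖b₁‖+‖b₂‖) = 0.877601, sign → tz>0 ⇒ λ=+0.877601
r₁ = λ·B[:,0] = (+0.96684,-0.20428,-0.15329); r₂ = λ·B[:,1] = (+0.25429,+0.82578,+0.50341)
r₃ = r₁×r₂ = (+0.02375,-0.52570,+0.85034); SVD([r₁ r₂ r₃]) → R = UVᵀ:
  R  [+0.96684 +0.25429 +0.02375]
  R  [-0.20428 +0.82578 -0.52570]
  R  [-0.15329 +0.50341 +0.85034]
t = (+0.02487, +0.25421, +0.87760) m
tr R = 2.642957; θ = arccos((tr R − 1)/2) = 0.606798 rad = 34.767°
axis k = ((R−Rᵀ)₃₂, (R−Rᵀ)₁₃, (R−Rᵀ)₂₁) / (2 sinθ) = (+0.902347, +0.155229, -0.402088)
rvec = θ·k = (+0.547542, +0.094193, -0.243986)

rvec=(0.5475, 0.0942, -0.2440) tvec=(0.0249, 0.2542, 0.8776)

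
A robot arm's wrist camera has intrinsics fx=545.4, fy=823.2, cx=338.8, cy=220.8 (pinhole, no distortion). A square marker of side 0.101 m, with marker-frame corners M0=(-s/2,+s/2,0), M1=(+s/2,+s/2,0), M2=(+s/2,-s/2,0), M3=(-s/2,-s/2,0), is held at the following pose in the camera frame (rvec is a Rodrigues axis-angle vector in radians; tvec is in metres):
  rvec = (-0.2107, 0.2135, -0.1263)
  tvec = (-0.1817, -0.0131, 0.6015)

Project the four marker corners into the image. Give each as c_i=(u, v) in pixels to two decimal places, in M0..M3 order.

c0=(133.90, 280.15) c1=(218.90, 261.22) c2=(214.03, 125.90) c3=(132.22, 148.47)

Intrinsics K: fx=545.4, fy=823.2, cx=338.8, cy=220.8
Marker side s = 0.101 m; corners in marker frame (Z=0):
  M0 = (-0.0505, +0.0505, 0)
  M1 = (+0.0505, +0.0505, 0)
  M2 = (+0.0505, -0.0505, 0)
  M3 = (-0.0505, -0.0505, 0)
rvec = (-0.2107, 0.2135, -0.1263), |rvec| = θ = 0.32547 rad = 18.648°
Rodrigues: sinθ=0.31975, 1−cosθ=0.05250; R = I + sinθ·[k]× + (1−cosθ)·[k]×²:
    [+0.96950 +0.10179 +0.22294]
    [-0.14638 +0.97009 +0.19364]
    [-0.19656 -0.22036 +0.95541]
t = (-0.1817, -0.0131, 0.6015) m
M0: Pc = R·M0+t = (-0.22552, +0.04328, +0.60030); u = 545.4·(-0.22552)/0.60030 + 338.8 = 133.9044, v = 823.2·(+0.04328)/0.60030 + 220.8 = 280.1530
M1: Pc = R·M1+t = (-0.12760, +0.02850, +0.58045); u = 545.4·(-0.12760)/0.58045 + 338.8 = 218.9042, v = 823.2·(+0.02850)/0.58045 + 220.8 = 261.2160
M2: Pc = R·M2+t = (-0.13788, -0.06948, +0.60270); u = 545.4·(-0.13788)/0.60270 + 338.8 = 214.0287, v = 823.2·(-0.06948)/0.60270 + 220.8 = 125.8985
M3: Pc = R·M3+t = (-0.23580, -0.05470, +0.62255); u = 545.4·(-0.23580)/0.62255 + 338.8 = 132.2231, v = 823.2·(-0.05470)/0.62255 + 220.8 = 148.4737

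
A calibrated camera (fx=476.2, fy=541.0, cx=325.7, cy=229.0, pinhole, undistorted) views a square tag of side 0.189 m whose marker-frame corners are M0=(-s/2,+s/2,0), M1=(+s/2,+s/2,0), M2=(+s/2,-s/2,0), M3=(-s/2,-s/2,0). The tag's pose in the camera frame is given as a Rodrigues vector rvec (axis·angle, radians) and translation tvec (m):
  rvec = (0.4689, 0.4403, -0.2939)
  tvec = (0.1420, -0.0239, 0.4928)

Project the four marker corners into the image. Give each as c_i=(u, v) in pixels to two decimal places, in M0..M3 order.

Intrinsics K: fx=476.2, fy=541.0, cx=325.7, cy=229.0
Marker side s = 0.189 m; corners in marker frame (Z=0):
  M0 = (-0.0945, +0.0945, 0)
  M1 = (+0.0945, +0.0945, 0)
  M2 = (+0.0945, -0.0945, 0)
  M3 = (-0.0945, -0.0945, 0)
rvec = (0.4689, 0.4403, -0.2939), |rvec| = θ = 0.70718 rad = 40.519°
Rodrigues: sinθ=0.64970, 1−cosθ=0.23981; R = I + sinθ·[k]× + (1−cosθ)·[k]×²:
    [+0.86562 +0.36901 +0.33843]
    [-0.17101 +0.85315 -0.49283]
    [-0.47059 +0.36873 +0.80161]
t = (0.1420, -0.0239, 0.4928) m
M0: Pc = R·M0+t = (+0.09507, +0.07288, +0.57212); u = 476.2·(+0.09507)/0.57212 + 325.7 = 404.8312, v = 541.0·(+0.07288)/0.57212 + 229.0 = 297.9197
M1: Pc = R·M1+t = (+0.25867, +0.04056, +0.48317); u = 476.2·(+0.25867)/0.48317 + 325.7 = 580.6384, v = 541.0·(+0.04056)/0.48317 + 229.0 = 274.4169
M2: Pc = R·M2+t = (+0.18893, -0.12068, +0.41348); u = 476.2·(+0.18893)/0.41348 + 325.7 = 543.2865, v = 541.0·(-0.12068)/0.41348 + 229.0 = 71.0984
M3: Pc = R·M3+t = (+0.02533, -0.08836, +0.50243); u = 476.2·(+0.02533)/0.50243 + 325.7 = 349.7056, v = 541.0·(-0.08836)/0.50243 + 229.0 = 133.8533

c0=(404.83, 297.92) c1=(580.64, 274.42) c2=(543.29, 71.10) c3=(349.71, 133.85)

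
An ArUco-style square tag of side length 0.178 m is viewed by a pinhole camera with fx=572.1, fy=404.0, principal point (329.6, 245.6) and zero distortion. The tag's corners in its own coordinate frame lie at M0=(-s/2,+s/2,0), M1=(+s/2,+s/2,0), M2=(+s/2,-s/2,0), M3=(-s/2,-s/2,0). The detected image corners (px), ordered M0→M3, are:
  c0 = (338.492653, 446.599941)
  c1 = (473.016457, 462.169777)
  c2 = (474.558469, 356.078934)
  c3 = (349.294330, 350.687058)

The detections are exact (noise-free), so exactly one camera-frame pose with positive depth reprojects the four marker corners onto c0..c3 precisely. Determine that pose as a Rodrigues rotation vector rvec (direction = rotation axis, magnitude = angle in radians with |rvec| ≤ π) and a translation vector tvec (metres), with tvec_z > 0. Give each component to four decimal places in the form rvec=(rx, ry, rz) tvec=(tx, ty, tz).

Intrinsics K: fx=572.1, fy=404.0, cx=329.6, cy=245.6
Marker side s = 0.178 m; corners in marker frame (Z=0):
  M0 = (-0.0890, +0.0890, 0)
  M1 = (+0.0890, +0.0890, 0)
  M2 = (+0.0890, -0.0890, 0)
  M3 = (-0.0890, -0.0890, 0)
Detected image corners:
  c0 = (338.492653, 446.599941) px
  c1 = (473.016457, 462.169777) px
  c2 = (474.558469, 356.078934) px
  c3 = (349.294330, 350.687058) px
Planar DLT: solve 8×8 A·h = b for H (H[2,2]=1):
  H  [+515.34540 -209.75628 +405.94002]
  H  [-153.02515 +394.33133 +401.72898]
  H  [-0.52199 -0.42529 +1.00000]
B = K⁻¹H; ‖b₁‖=1.311457, ‖b₂‖=1.311457; λ = 2/(‖b₁‖+‖b₂‖) = 0.762511, sign → tz>0 ⇒ λ=+0.762511
r₁ = λ·B[:,0] = (+0.91618,-0.04685,-0.39802); r₂ = λ·B[:,1] = (-0.09274,+0.94140,-0.32429)
r₃ = r₁×r₂ = (+0.38989,+0.33402,+0.85815); SVD([r₁ r₂ r₃]) → R = UVᵀ:
  R  [+0.91618 -0.09274 +0.38989]
  R  [-0.04685 +0.94140 +0.33402]
  R  [-0.39802 -0.32429 +0.85815]
t = (+0.10175, +0.29468, +0.76251) m
tr R = 2.715726; θ = arccos((tr R − 1)/2) = 0.539700 rad = 30.923°
axis k = ((R−Rᵀ)₃₂, (R−Rᵀ)₁₃, (R−Rᵀ)₂₁) / (2 sinθ) = (-0.640523, +0.766640, +0.044648)
rvec = θ·k = (-0.345690, +0.413755, +0.024097)

rvec=(-0.3457, 0.4138, 0.0241) tvec=(0.1017, 0.2947, 0.7625)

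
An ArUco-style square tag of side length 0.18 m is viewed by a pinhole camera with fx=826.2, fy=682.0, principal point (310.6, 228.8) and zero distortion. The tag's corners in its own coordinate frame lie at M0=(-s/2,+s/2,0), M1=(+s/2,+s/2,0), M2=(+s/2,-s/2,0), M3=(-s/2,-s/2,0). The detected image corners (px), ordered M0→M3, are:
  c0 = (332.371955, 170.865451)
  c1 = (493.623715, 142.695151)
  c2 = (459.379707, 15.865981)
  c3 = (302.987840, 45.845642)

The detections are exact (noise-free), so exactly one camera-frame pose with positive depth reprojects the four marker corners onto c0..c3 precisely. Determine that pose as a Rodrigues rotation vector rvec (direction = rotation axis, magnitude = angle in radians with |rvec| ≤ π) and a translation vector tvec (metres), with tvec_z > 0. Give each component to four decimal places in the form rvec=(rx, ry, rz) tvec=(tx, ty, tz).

rvec=(-0.1259, 0.1184, -0.1926) tvec=(0.0955, -0.1836, 0.9230)

Intrinsics K: fx=826.2, fy=682.0, cx=310.6, cy=228.8
Marker side s = 0.18 m; corners in marker frame (Z=0):
  M0 = (-0.0900, +0.0900, 0)
  M1 = (+0.0900, +0.0900, 0)
  M2 = (+0.0900, -0.0900, 0)
  M3 = (-0.0900, -0.0900, 0)
Detected image corners:
  c0 = (332.371955, 170.865451) px
  c1 = (493.623715, 142.695151) px
  c2 = (459.379707, 15.865981) px
  c3 = (302.987840, 45.845642) px
Planar DLT: solve 8×8 A·h = b for H (H[2,2]=1):
  H  [+836.97048 +118.15479 +396.06665]
  H  [-172.27196 +685.71901 +93.13284]
  H  [-0.11381 -0.14720 +1.00000]
B = K⁻¹H; ‖b₁‖=1.083369, ‖b₂‖=1.083369; λ = 2/(‖b₁‖+‖b₂‖) = 0.923046, sign → tz>0 ⇒ λ=+0.923046
r₁ = λ·B[:,0] = (+0.97457,-0.19792,-0.10505); r₂ = λ·B[:,1] = (+0.18308,+0.97366,-0.13587)
r₃ = r₁×r₂ = (+0.12918,+0.11318,+0.98514); SVD([r₁ r₂ r₃]) → R = UVᵀ:
  R  [+0.97457 +0.18308 +0.12918]
  R  [-0.19792 +0.97366 +0.11318]
  R  [-0.10505 -0.13587 +0.98514]
t = (+0.09548, -0.18362, +0.92305) m
tr R = 2.933377; θ = arccos((tr R − 1)/2) = 0.258837 rad = 14.830°
axis k = ((R−Rᵀ)₃₂, (R−Rᵀ)₁₃, (R−Rᵀ)₂₁) / (2 sinθ) = (-0.486520, +0.457565, -0.744267)
rvec = θ·k = (-0.125929, +0.118435, -0.192644)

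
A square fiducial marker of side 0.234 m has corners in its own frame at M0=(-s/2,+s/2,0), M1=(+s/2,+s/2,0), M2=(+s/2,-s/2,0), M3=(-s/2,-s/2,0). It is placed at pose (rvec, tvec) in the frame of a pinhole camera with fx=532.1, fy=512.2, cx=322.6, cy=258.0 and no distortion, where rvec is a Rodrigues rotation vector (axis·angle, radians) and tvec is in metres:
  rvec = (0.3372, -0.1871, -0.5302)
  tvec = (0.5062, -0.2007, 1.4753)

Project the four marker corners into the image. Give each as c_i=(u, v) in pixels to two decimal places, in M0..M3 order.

c0=(485.40, 242.80) c1=(552.28, 201.94) c2=(525.83, 131.43) c3=(454.59, 173.70)

Intrinsics K: fx=532.1, fy=512.2, cx=322.6, cy=258.0
Marker side s = 0.234 m; corners in marker frame (Z=0):
  M0 = (-0.1170, +0.1170, 0)
  M1 = (+0.1170, +0.1170, 0)
  M2 = (+0.1170, -0.1170, 0)
  M3 = (-0.1170, -0.1170, 0)
rvec = (0.3372, -0.1871, -0.5302), |rvec| = θ = 0.65561 rad = 37.564°
Rodrigues: sinθ=0.60964, 1−cosθ=0.20732; R = I + sinθ·[k]× + (1−cosθ)·[k]×²:
    [+0.84752 +0.46259 -0.26022]
    [-0.52346 +0.80956 -0.26571]
    [+0.08775 +0.36141 +0.92827]
t = (0.5062, -0.2007, 1.4753) m
M0: Pc = R·M0+t = (+0.46116, -0.04474, +1.50732); u = 532.1·(+0.46116)/1.50732 + 322.6 = 485.3958, v = 512.2·(-0.04474)/1.50732 + 258.0 = 242.7981
M1: Pc = R·M1+t = (+0.65948, -0.16723, +1.52785); u = 532.1·(+0.65948)/1.52785 + 322.6 = 552.2764, v = 512.2·(-0.16723)/1.52785 + 258.0 = 201.9389
M2: Pc = R·M2+t = (+0.55124, -0.35666, +1.44328); u = 532.1·(+0.55124)/1.44328 + 322.6 = 525.8264, v = 512.2·(-0.35666)/1.44328 + 258.0 = 131.4253
M3: Pc = R·M3+t = (+0.35292, -0.23417, +1.42275); u = 532.1·(+0.35292)/1.42275 + 322.6 = 454.5887, v = 512.2·(-0.23417)/1.42275 + 258.0 = 173.6956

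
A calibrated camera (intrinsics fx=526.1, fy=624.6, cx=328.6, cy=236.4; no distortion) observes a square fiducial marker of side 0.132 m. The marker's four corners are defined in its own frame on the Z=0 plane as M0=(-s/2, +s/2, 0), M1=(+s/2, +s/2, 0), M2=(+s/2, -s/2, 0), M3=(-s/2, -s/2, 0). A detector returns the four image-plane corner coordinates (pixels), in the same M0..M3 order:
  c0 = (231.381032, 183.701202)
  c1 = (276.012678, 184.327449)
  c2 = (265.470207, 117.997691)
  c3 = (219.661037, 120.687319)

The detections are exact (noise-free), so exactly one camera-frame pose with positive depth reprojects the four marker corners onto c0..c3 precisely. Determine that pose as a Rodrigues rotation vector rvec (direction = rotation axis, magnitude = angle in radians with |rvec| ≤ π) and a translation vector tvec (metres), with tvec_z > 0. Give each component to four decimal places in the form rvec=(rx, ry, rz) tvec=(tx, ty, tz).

Intrinsics K: fx=526.1, fy=624.6, cx=328.6, cy=236.4
Marker side s = 0.132 m; corners in marker frame (Z=0):
  M0 = (-0.0660, +0.0660, 0)
  M1 = (+0.0660, +0.0660, 0)
  M2 = (+0.0660, -0.0660, 0)
  M3 = (-0.0660, -0.0660, 0)
Detected image corners:
  c0 = (231.381032, 183.701202) px
  c1 = (276.012678, 184.327449) px
  c2 = (265.470207, 117.997691) px
  c3 = (219.661037, 120.687319) px
Planar DLT: solve 8×8 A·h = b for H (H[2,2]=1):
  H  [+247.26696 +156.82975 +247.66571]
  H  [-65.78404 +533.87022 +152.31410]
  H  [-0.38377 +0.29174 +1.00000]
B = K⁻¹H; ‖b₁‖=0.807808, ‖b₂‖=0.807808; λ = 2/(‖b₁‖+‖b₂‖) = 1.237918, sign → tz>0 ⇒ λ=+1.237918
r₁ = λ·B[:,0] = (+0.87855,+0.04943,-0.47508); r₂ = λ·B[:,1] = (+0.14345,+0.92141,+0.36115)
r₃ = r₁×r₂ = (+0.45559,-0.38544,+0.80242); SVD([r₁ r₂ r₃]) → R = UVᵀ:
  R  [+0.87855 +0.14345 +0.45559]
  R  [+0.04943 +0.92141 -0.38544]
  R  [-0.47508 +0.36115 +0.80242]
t = (-0.19044, -0.16665, +1.23792) m
tr R = 2.602379; θ = arccos((tr R − 1)/2) = 0.641516 rad = 36.756°
axis k = ((R−Rᵀ)₃₂, (R−Rᵀ)₁₃, (R−Rᵀ)₂₁) / (2 sinθ) = (+0.623807, +0.777620, -0.078559)
rvec = θ·k = (+0.400182, +0.498856, -0.050397)

rvec=(0.4002, 0.4989, -0.0504) tvec=(-0.1904, -0.1667, 1.2379)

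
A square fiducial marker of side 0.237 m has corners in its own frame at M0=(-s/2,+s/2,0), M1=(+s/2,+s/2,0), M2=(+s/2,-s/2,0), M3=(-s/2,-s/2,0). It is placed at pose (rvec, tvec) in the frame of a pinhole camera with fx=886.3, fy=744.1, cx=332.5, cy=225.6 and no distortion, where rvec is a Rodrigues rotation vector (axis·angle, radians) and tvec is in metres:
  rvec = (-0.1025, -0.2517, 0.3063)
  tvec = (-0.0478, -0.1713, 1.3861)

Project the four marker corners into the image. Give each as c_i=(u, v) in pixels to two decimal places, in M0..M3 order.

c0=(206.48, 172.57) c1=(350.10, 213.83) c2=(391.58, 97.08) c3=(253.02, 52.19)

Intrinsics K: fx=886.3, fy=744.1, cx=332.5, cy=225.6
Marker side s = 0.237 m; corners in marker frame (Z=0):
  M0 = (-0.1185, +0.1185, 0)
  M1 = (+0.1185, +0.1185, 0)
  M2 = (+0.1185, -0.1185, 0)
  M3 = (-0.1185, -0.1185, 0)
rvec = (-0.1025, -0.2517, 0.3063), |rvec| = θ = 0.40949 rad = 23.462°
Rodrigues: sinθ=0.39814, 1−cosθ=0.08267; R = I + sinθ·[k]× + (1−cosθ)·[k]×²:
    [+0.92251 -0.28509 -0.26020]
    [+0.31053 +0.94856 +0.06165]
    [+0.22924 -0.13767 +0.96358]
t = (-0.0478, -0.1713, 1.3861) m
M0: Pc = R·M0+t = (-0.19090, -0.09569, +1.34262); u = 886.3·(-0.19090)/1.34262 + 332.5 = 206.4816, v = 744.1·(-0.09569)/1.34262 + 225.6 = 172.5653
M1: Pc = R·M1+t = (+0.02773, -0.02210, +1.39695); u = 886.3·(+0.02773)/1.39695 + 332.5 = 350.0957, v = 744.1·(-0.02210)/1.39695 + 225.6 = 213.8296
M2: Pc = R·M2+t = (+0.09530, -0.24691, +1.42958); u = 886.3·(+0.09530)/1.42958 + 332.5 = 391.5835, v = 744.1·(-0.24691)/1.42958 + 225.6 = 97.0845
M3: Pc = R·M3+t = (-0.12333, -0.32050, +1.37525); u = 886.3·(-0.12333)/1.37525 + 332.5 = 253.0158, v = 744.1·(-0.32050)/1.37525 + 225.6 = 52.1870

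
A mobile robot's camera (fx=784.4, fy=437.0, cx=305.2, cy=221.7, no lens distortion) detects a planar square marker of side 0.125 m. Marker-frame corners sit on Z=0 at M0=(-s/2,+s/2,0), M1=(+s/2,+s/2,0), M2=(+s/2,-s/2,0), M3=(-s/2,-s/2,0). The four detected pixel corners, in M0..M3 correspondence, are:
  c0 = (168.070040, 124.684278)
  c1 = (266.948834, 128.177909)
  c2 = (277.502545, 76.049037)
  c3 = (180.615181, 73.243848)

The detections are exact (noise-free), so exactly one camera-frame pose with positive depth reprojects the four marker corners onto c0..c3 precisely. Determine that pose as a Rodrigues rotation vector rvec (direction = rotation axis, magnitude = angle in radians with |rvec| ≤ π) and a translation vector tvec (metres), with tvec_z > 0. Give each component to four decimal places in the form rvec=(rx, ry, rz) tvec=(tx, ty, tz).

Intrinsics K: fx=784.4, fy=437.0, cx=305.2, cy=221.7
Marker side s = 0.125 m; corners in marker frame (Z=0):
  M0 = (-0.0625, +0.0625, 0)
  M1 = (+0.0625, +0.0625, 0)
  M2 = (+0.0625, -0.0625, 0)
  M3 = (-0.0625, -0.0625, 0)
Detected image corners:
  c0 = (168.070040, 124.684278) px
  c1 = (266.948834, 128.177909) px
  c2 = (277.502545, 76.049037) px
  c3 = (180.615181, 73.243848) px
Planar DLT: solve 8×8 A·h = b for H (H[2,2]=1):
  H  [+761.59434 -131.30789 +223.05403]
  H  [+15.53685 +396.76096 +100.24767]
  H  [-0.09577 -0.17406 +1.00000]
B = K⁻¹H; ‖b₁‖=1.016216, ‖b₂‖=1.016216; λ = 2/(‖b₁‖+‖b₂‖) = 0.984043, sign → tz>0 ⇒ λ=+0.984043
r₁ = λ·B[:,0] = (+0.99210,+0.08280,-0.09424); r₂ = λ·B[:,1] = (-0.09808,+0.98033,-0.17128)
r₃ = r₁×r₂ = (+0.07821,+0.17917,+0.98070); SVD([r₁ r₂ r₃]) → R = UVᵀ:
  R  [+0.99210 -0.09808 +0.07821]
  R  [+0.08280 +0.98033 +0.17917]
  R  [-0.09424 -0.17128 +0.98070]
t = (-0.10305, -0.27349, +0.98404) m
tr R = 2.953132; θ = arccos((tr R − 1)/2) = 0.216914 rad = 12.428°
axis k = ((R−Rᵀ)₃₂, (R−Rᵀ)₁₃, (R−Rᵀ)₂₁) / (2 sinθ) = (-0.814189, +0.400631, +0.420228)
rvec = θ·k = (-0.176609, +0.086903, +0.091153)

rvec=(-0.1766, 0.0869, 0.0912) tvec=(-0.1031, -0.2735, 0.9840)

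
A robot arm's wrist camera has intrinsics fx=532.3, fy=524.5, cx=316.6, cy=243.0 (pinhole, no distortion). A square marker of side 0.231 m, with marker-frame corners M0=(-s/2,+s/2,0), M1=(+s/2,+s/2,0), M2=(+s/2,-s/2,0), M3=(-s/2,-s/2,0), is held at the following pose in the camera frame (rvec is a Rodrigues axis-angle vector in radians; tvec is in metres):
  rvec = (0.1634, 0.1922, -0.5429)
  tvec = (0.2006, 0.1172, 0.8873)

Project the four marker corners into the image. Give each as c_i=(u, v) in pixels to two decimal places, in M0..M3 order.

c0=(411.24, 397.19) c1=(534.98, 337.54) c2=(464.93, 219.82) c3=(341.94, 287.80)

Intrinsics K: fx=532.3, fy=524.5, cx=316.6, cy=243.0
Marker side s = 0.231 m; corners in marker frame (Z=0):
  M0 = (-0.1155, +0.1155, 0)
  M1 = (+0.1155, +0.1155, 0)
  M2 = (+0.1155, -0.1155, 0)
  M3 = (-0.1155, -0.1155, 0)
rvec = (0.1634, 0.1922, -0.5429), |rvec| = θ = 0.59865 rad = 34.300°
Rodrigues: sinθ=0.56353, 1−cosθ=0.17390; R = I + sinθ·[k]× + (1−cosθ)·[k]×²:
    [+0.83905 +0.52629 +0.13788]
    [-0.49581 +0.84402 -0.20445]
    [-0.22397 +0.10318 +0.96912]
t = (0.2006, 0.1172, 0.8873) m
M0: Pc = R·M0+t = (+0.16448, +0.27195, +0.92509); u = 532.3·(+0.16448)/0.92509 + 316.6 = 411.2403, v = 524.5·(+0.27195)/0.92509 + 243.0 = 397.1890
M1: Pc = R·M1+t = (+0.35830, +0.15742, +0.87335); u = 532.3·(+0.35830)/0.87335 + 316.6 = 534.9795, v = 524.5·(+0.15742)/0.87335 + 243.0 = 337.5397
M2: Pc = R·M2+t = (+0.23672, -0.03755, +0.84951); u = 532.3·(+0.23672)/0.84951 + 316.6 = 464.9300, v = 524.5·(-0.03755)/0.84951 + 243.0 = 219.8158
M3: Pc = R·M3+t = (+0.04290, +0.07698, +0.90125); u = 532.3·(+0.04290)/0.90125 + 316.6 = 341.9396, v = 524.5·(+0.07698)/0.90125 + 243.0 = 287.8007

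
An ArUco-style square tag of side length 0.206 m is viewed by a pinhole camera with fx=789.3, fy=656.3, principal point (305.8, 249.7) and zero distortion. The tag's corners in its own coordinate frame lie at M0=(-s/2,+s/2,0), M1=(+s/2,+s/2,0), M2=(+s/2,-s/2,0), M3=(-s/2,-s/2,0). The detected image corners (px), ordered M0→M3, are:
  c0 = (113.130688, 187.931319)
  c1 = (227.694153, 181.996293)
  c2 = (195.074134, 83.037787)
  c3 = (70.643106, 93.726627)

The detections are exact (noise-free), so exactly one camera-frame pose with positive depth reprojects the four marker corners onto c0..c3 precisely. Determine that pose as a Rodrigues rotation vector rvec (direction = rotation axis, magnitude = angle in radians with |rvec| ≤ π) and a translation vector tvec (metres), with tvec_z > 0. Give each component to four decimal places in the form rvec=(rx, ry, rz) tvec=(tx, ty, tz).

Intrinsics K: fx=789.3, fy=656.3, cx=305.8, cy=249.7
Marker side s = 0.206 m; corners in marker frame (Z=0):
  M0 = (-0.1030, +0.1030, 0)
  M1 = (+0.1030, +0.1030, 0)
  M2 = (+0.1030, -0.1030, 0)
  M3 = (-0.1030, -0.1030, 0)
Detected image corners:
  c0 = (113.130688, 187.931319) px
  c1 = (227.694153, 181.996293) px
  c2 = (195.074134, 83.037787) px
  c3 = (70.643106, 93.726627) px
Planar DLT: solve 8×8 A·h = b for H (H[2,2]=1):
  H  [+548.75690 +253.06021 +151.30676]
  H  [-67.00375 +531.94156 +139.06319]
  H  [-0.19905 +0.46341 +1.00000]
B = K⁻¹H; ‖b₁‖=0.798038, ‖b₂‖=0.798038; λ = 2/(‖b₁‖+‖b₂‖) = 1.253073, sign → tz>0 ⇒ λ=+1.253073
r₁ = λ·B[:,0] = (+0.96783,-0.03303,-0.24943); r₂ = λ·B[:,1] = (+0.17678,+0.79470,+0.58068)
r₃ = r₁×r₂ = (+0.17904,-0.60610,+0.77498); SVD([r₁ r₂ r₃]) → R = UVᵀ:
  R  [+0.96783 +0.17678 +0.17904]
  R  [-0.03303 +0.79470 -0.60610]
  R  [-0.24943 +0.58068 +0.77498]
t = (-0.24527, -0.21124, +1.25307) m
tr R = 2.537512; θ = arccos((tr R − 1)/2) = 0.693903 rad = 39.758°
axis k = ((R−Rᵀ)₃₂, (R−Rᵀ)₁₃, (R−Rᵀ)₂₁) / (2 sinθ) = (+0.927837, +0.334983, -0.164029)
rvec = θ·k = (+0.643828, +0.232445, -0.113820)

rvec=(0.6438, 0.2324, -0.1138) tvec=(-0.2453, -0.2112, 1.2531)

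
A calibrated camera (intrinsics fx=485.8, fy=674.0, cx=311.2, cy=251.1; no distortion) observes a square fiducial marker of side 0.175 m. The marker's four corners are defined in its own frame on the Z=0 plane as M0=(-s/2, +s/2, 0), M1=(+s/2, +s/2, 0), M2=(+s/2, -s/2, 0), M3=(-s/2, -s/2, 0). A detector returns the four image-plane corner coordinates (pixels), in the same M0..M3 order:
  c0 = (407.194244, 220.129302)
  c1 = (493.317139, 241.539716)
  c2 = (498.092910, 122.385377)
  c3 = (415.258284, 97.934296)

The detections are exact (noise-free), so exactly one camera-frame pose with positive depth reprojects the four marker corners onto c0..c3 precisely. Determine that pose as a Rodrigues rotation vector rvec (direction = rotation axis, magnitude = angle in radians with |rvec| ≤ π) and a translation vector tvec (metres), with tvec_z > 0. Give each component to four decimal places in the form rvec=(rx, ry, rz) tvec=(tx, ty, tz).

rvec=(-0.1828, -0.1864, 0.1456) tvec=(0.2733, -0.1123, 0.9285)

Intrinsics K: fx=485.8, fy=674.0, cx=311.2, cy=251.1
Marker side s = 0.175 m; corners in marker frame (Z=0):
  M0 = (-0.0875, +0.0875, 0)
  M1 = (+0.0875, +0.0875, 0)
  M2 = (+0.0875, -0.0875, 0)
  M3 = (-0.0875, -0.0875, 0)
Detected image corners:
  c0 = (407.194244, 220.129302) px
  c1 = (493.317139, 241.539716) px
  c2 = (498.092910, 122.385377) px
  c3 = (415.258284, 97.934296) px
Planar DLT: solve 8×8 A·h = b for H (H[2,2]=1):
  H  [+565.81986 -131.06897 +454.20277]
  H  [+162.49429 +653.88617 +169.58073]
  H  [+0.18360 -0.20847 +1.00000]
B = K⁻¹H; ‖b₁‖=1.077015, ‖b₂‖=1.077015; λ = 2/(‖b₁‖+‖b₂‖) = 0.928492, sign → tz>0 ⇒ λ=+0.928492
r₁ = λ·B[:,0] = (+0.97223,+0.16034,+0.17047); r₂ = λ·B[:,1] = (-0.12651,+0.97290,-0.19356)
r₃ = r₁×r₂ = (-0.19689,+0.16662,+0.96616); SVD([r₁ r₂ r₃]) → R = UVᵀ:
  R  [+0.97223 -0.12651 -0.19689]
  R  [+0.16034 +0.97290 +0.16662]
  R  [+0.17047 -0.19356 +0.96616]
t = (+0.27332, -0.11230, +0.92849) m
tr R = 2.911290; θ = arccos((tr R − 1)/2) = 0.298953 rad = 17.129°
axis k = ((R−Rᵀ)₃₂, (R−Rᵀ)₁₃, (R−Rᵀ)₂₁) / (2 sinθ) = (-0.611481, -0.623650, +0.486983)
rvec = θ·k = (-0.182804, -0.186442, +0.145585)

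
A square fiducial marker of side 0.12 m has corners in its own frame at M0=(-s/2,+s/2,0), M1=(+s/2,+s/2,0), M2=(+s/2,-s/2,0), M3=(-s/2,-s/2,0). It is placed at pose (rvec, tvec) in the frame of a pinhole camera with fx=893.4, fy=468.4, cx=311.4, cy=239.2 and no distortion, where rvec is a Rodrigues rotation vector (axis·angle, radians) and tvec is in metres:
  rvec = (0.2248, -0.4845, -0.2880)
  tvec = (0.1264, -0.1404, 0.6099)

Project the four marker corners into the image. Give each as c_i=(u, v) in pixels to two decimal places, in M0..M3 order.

c0=(443.23, 188.65) c1=(572.03, 164.72) c2=(548.38, 75.70) c3=(409.86, 93.08)

Intrinsics K: fx=893.4, fy=468.4, cx=311.4, cy=239.2
Marker side s = 0.12 m; corners in marker frame (Z=0):
  M0 = (-0.0600, +0.0600, 0)
  M1 = (+0.0600, +0.0600, 0)
  M2 = (+0.0600, -0.0600, 0)
  M3 = (-0.0600, -0.0600, 0)
rvec = (0.2248, -0.4845, -0.2880), |rvec| = θ = 0.60681 rad = 34.768°
Rodrigues: sinθ=0.57025, 1−cosθ=0.17853; R = I + sinθ·[k]× + (1−cosθ)·[k]×²:
    [+0.84597 +0.21784 -0.48670]
    [-0.32346 +0.93528 -0.14360]
    [+0.42392 +0.27891 +0.86169]
t = (0.1264, -0.1404, 0.6099) m
M0: Pc = R·M0+t = (+0.08871, -0.06488, +0.60120); u = 893.4·(+0.08871)/0.60120 + 311.4 = 443.2288, v = 468.4·(-0.06488)/0.60120 + 239.2 = 188.6548
M1: Pc = R·M1+t = (+0.19023, -0.10369, +0.65207); u = 893.4·(+0.19023)/0.65207 + 311.4 = 572.0323, v = 468.4·(-0.10369)/0.65207 + 239.2 = 164.7163
M2: Pc = R·M2+t = (+0.16409, -0.21592, +0.61860); u = 893.4·(+0.16409)/0.61860 + 311.4 = 548.3803, v = 468.4·(-0.21592)/0.61860 + 239.2 = 75.7036
M3: Pc = R·M3+t = (+0.06257, -0.17711, +0.56773); u = 893.4·(+0.06257)/0.56773 + 311.4 = 409.8642, v = 468.4·(-0.17711)/0.56773 + 239.2 = 93.0775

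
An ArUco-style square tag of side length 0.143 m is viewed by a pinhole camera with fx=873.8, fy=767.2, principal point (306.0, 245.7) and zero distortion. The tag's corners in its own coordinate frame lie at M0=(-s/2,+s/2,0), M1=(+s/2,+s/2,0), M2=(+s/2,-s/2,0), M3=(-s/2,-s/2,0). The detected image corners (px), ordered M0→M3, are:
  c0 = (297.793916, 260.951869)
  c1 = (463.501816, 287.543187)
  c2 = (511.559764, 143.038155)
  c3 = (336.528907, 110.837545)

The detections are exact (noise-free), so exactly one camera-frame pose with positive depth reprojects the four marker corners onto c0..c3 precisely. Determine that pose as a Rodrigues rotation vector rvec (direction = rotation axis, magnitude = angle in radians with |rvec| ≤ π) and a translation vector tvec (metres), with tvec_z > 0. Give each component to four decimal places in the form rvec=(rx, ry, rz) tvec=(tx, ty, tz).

rvec=(0.3203, -0.0981, 0.2016) tvec=(0.0781, -0.0392, 0.7055)

Intrinsics K: fx=873.8, fy=767.2, cx=306.0, cy=245.7
Marker side s = 0.143 m; corners in marker frame (Z=0):
  M0 = (-0.0715, +0.0715, 0)
  M1 = (+0.0715, +0.0715, 0)
  M2 = (+0.0715, -0.0715, 0)
  M3 = (-0.0715, -0.0715, 0)
Detected image corners:
  c0 = (297.793916, 260.951869) px
  c1 = (463.501816, 287.543187) px
  c2 = (511.559764, 143.038155) px
  c3 = (336.528907, 110.837545) px
Planar DLT: solve 8×8 A·h = b for H (H[2,2]=1):
  H  [+1263.11180 -131.40427 +402.78178]
  H  [+241.21848 +1115.87975 +203.04033]
  H  [+0.18073 +0.42871 +1.00000]
B = K⁻¹H; ‖b₁‖=1.417421, ‖b₂‖=1.417421; λ = 2/(‖b₁‖+‖b₂‖) = 0.705507, sign → tz>0 ⇒ λ=+0.705507
r₁ = λ·B[:,0] = (+0.97519,+0.18099,+0.12751); r₂ = λ·B[:,1] = (-0.21201,+0.92928,+0.30246)
r₃ = r₁×r₂ = (-0.06375,-0.32198,+0.94460); SVD([r₁ r₂ r₃]) → R = UVᵀ:
  R  [+0.97519 -0.21201 -0.06375]
  R  [+0.18099 +0.92928 -0.32198]
  R  [+0.12751 +0.30246 +0.94460]
t = (+0.07814, -0.03923, +0.70551) m
tr R = 2.849066; θ = arccos((tr R − 1)/2) = 0.390988 rad = 22.402°
axis k = ((R−Rᵀ)₃₂, (R−Rᵀ)₁₃, (R−Rᵀ)₂₁) / (2 sinθ) = (+0.819256, -0.250928, +0.515611)
rvec = θ·k = (+0.320319, -0.098110, +0.201598)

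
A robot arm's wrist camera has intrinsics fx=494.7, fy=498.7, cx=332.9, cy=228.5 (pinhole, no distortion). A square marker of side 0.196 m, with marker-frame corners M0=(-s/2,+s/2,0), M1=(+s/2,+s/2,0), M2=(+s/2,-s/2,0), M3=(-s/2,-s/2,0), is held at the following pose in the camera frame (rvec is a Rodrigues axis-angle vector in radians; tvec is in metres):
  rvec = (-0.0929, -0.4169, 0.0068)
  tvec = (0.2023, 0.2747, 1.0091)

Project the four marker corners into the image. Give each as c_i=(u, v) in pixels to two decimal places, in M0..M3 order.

Intrinsics K: fx=494.7, fy=498.7, cx=332.9, cy=228.5
Marker side s = 0.196 m; corners in marker frame (Z=0):
  M0 = (-0.0980, +0.0980, 0)
  M1 = (+0.0980, +0.0980, 0)
  M2 = (+0.0980, -0.0980, 0)
  M3 = (-0.0980, -0.0980, 0)
rvec = (-0.0929, -0.4169, 0.0068), |rvec| = θ = 0.42718 rad = 24.476°
Rodrigues: sinθ=0.41431, 1−cosθ=0.08986; R = I + sinθ·[k]× + (1−cosθ)·[k]×²:
    [+0.91439 +0.01248 -0.40465]
    [+0.02567 +0.99573 +0.08870]
    [+0.40402 -0.09150 +0.91016]
t = (0.2023, 0.2747, 1.0091) m
M0: Pc = R·M0+t = (+0.11391, +0.36977, +0.96054); u = 494.7·(+0.11391)/0.96054 + 332.9 = 391.5677, v = 498.7·(+0.36977)/0.96054 + 228.5 = 420.4779
M1: Pc = R·M1+t = (+0.29313, +0.37480, +1.03973); u = 494.7·(+0.29313)/1.03973 + 332.9 = 472.3719, v = 498.7·(+0.37480)/1.03973 + 228.5 = 408.2693
M2: Pc = R·M2+t = (+0.29069, +0.17963, +1.05766); u = 494.7·(+0.29069)/1.05766 + 332.9 = 468.8632, v = 498.7·(+0.17963)/1.05766 + 228.5 = 313.1997
M3: Pc = R·M3+t = (+0.11147, +0.17460, +0.97847); u = 494.7·(+0.11147)/0.97847 + 332.9 = 389.2561, v = 498.7·(+0.17460)/0.97847 + 228.5 = 317.4904

c0=(391.57, 420.48) c1=(472.37, 408.27) c2=(468.86, 313.20) c3=(389.26, 317.49)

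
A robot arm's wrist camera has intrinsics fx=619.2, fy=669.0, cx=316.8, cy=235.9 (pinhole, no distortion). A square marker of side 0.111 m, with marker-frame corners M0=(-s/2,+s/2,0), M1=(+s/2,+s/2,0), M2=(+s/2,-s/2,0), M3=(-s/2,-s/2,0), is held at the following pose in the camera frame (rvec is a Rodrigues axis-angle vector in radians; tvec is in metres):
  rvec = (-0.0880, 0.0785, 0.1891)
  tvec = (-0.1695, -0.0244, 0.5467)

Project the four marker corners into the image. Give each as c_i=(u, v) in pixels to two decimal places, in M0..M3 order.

Intrinsics K: fx=619.2, fy=669.0, cx=316.8, cy=235.9
Marker side s = 0.111 m; corners in marker frame (Z=0):
  M0 = (-0.0555, +0.0555, 0)
  M1 = (+0.0555, +0.0555, 0)
  M2 = (+0.0555, -0.0555, 0)
  M3 = (-0.0555, -0.0555, 0)
rvec = (-0.0880, 0.0785, 0.1891), |rvec| = θ = 0.22286 rad = 12.769°
Rodrigues: sinθ=0.22102, 1−cosθ=0.02473; R = I + sinθ·[k]× + (1−cosθ)·[k]×²:
    [+0.97913 -0.19098 +0.06957]
    [+0.18410 +0.97834 +0.09466]
    [-0.08614 -0.07988 +0.99308]
t = (-0.1695, -0.0244, 0.5467) m
M0: Pc = R·M0+t = (-0.23444, +0.01968, +0.54705); u = 619.2·(-0.23444)/0.54705 + 316.8 = 51.4376, v = 669.0·(+0.01968)/0.54705 + 235.9 = 259.9676
M1: Pc = R·M1+t = (-0.12576, +0.04012, +0.53749); u = 619.2·(-0.12576)/0.53749 + 316.8 = 171.9232, v = 669.0·(+0.04012)/0.53749 + 235.9 = 285.8308
M2: Pc = R·M2+t = (-0.10456, -0.06848, +0.54635); u = 619.2·(-0.10456)/0.54635 + 316.8 = 198.2995, v = 669.0·(-0.06848)/0.54635 + 235.9 = 152.0470
M3: Pc = R·M3+t = (-0.21324, -0.08892, +0.55591); u = 619.2·(-0.21324)/0.55591 + 316.8 = 79.2821, v = 669.0·(-0.08892)/0.55591 + 235.9 = 128.8973

c0=(51.44, 259.97) c1=(171.92, 285.83) c2=(198.30, 152.05) c3=(79.28, 128.90)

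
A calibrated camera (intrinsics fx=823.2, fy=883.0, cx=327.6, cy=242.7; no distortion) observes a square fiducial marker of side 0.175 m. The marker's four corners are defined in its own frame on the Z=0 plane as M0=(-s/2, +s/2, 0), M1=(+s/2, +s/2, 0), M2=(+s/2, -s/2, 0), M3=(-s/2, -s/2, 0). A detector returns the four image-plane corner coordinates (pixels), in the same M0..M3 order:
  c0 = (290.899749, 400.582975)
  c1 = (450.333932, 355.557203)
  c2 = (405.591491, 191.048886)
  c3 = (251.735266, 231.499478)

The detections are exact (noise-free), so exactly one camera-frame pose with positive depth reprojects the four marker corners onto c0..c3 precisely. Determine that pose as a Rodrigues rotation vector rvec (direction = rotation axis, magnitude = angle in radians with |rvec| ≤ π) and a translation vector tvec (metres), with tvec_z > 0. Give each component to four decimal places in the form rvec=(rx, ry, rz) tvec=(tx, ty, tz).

rvec=(-0.2155, -0.0612, -0.2513) tvec=(0.0240, 0.0504, 0.8874)

Intrinsics K: fx=823.2, fy=883.0, cx=327.6, cy=242.7
Marker side s = 0.175 m; corners in marker frame (Z=0):
  M0 = (-0.0875, +0.0875, 0)
  M1 = (+0.0875, +0.0875, 0)
  M2 = (+0.0875, -0.0875, 0)
  M3 = (-0.0875, -0.0875, 0)
Detected image corners:
  c0 = (290.899749, 400.582975) px
  c1 = (450.333932, 355.557203) px
  c2 = (405.591491, 191.048886) px
  c3 = (251.735266, 231.499478) px
Planar DLT: solve 8×8 A·h = b for H (H[2,2]=1):
  H  [+929.02027 +159.55973 +349.88935]
  H  [-215.11096 +885.32258 +292.81294]
  H  [+0.09789 -0.22970 +1.00000]
B = K⁻¹H; ‖b₁‖=1.126931, ‖b₂‖=1.126931; λ = 2/(‖b₁‖+‖b₂‖) = 0.887366, sign → tz>0 ⇒ λ=+0.887366
r₁ = λ·B[:,0] = (+0.96687,-0.24005,+0.08686); r₂ = λ·B[:,1] = (+0.25311,+0.94572,-0.20382)
r₃ = r₁×r₂ = (-0.03322,+0.21906,+0.97515); SVD([r₁ r₂ r₃]) → R = UVᵀ:
  R  [+0.96687 +0.25311 -0.03322]
  R  [-0.24005 +0.94572 +0.21906]
  R  [+0.08686 -0.20382 +0.97515]
t = (+0.02403, +0.05036, +0.88737) m
tr R = 2.887736; θ = arccos((tr R − 1)/2) = 0.336646 rad = 19.288°
axis k = ((R−Rᵀ)₃₂, (R−Rᵀ)₁₃, (R−Rᵀ)₂₁) / (2 sinθ) = (-0.640101, -0.181762, -0.746481)
rvec = θ·k = (-0.215487, -0.061189, -0.251300)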